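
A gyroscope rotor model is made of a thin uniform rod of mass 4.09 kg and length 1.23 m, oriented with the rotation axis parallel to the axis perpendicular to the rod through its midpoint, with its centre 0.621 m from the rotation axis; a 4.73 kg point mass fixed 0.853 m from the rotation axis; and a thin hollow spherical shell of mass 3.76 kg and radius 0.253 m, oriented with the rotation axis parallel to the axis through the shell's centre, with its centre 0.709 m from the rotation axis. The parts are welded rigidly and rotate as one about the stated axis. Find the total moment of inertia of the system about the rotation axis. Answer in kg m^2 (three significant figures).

Thin rod: I_cm = (1/12)ML² = (1/12)(4.09)(1.23)² = 0.51565 kg m^2; centre at d = 0.621 m, so the parallel axis theorem gives I = 0.51565 + (4.09)(0.621)² = 2.0929 kg m^2.
Point mass: I_cm = 0; centre at d = 0.853 m, so the parallel axis theorem gives I = 0 + (4.73)(0.853)² = 3.4416 kg m^2.
Spherical shell: I_cm = (2/3)MR² = (2/3)(3.76)(0.253)² = 0.16045 kg m^2; centre at d = 0.709 m, so the parallel axis theorem gives I = 0.16045 + (3.76)(0.709)² = 2.0505 kg m^2.
Total I = 2.0929 + 3.4416 + 2.0505 = 7.585 kg m^2.

7.59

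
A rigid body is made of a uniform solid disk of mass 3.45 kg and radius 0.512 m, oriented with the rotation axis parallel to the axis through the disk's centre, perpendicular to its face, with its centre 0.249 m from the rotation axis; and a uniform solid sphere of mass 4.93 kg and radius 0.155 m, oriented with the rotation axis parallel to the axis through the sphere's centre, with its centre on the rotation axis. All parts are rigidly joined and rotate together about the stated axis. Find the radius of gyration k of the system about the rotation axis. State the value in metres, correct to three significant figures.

0.292

Solid disk: I_cm = (1/2)MR² = (1/2)(3.45)(0.512)² = 0.4522 kg·m²; centre at d = 0.249 m, so the parallel axis theorem gives I = 0.4522 + (3.45)(0.249)² = 0.6661 kg·m².
Solid sphere: I_cm = (2/5)MR² = (2/5)(4.93)(0.155)² = 0.047377 kg·m²; axis through the centre, so I = 0.047377 kg·m².
Total I = 0.71348 kg·m²; total mass M = 8.38 kg.
k = √(I/M) = √(0.71348/8.38) = 0.29179 m.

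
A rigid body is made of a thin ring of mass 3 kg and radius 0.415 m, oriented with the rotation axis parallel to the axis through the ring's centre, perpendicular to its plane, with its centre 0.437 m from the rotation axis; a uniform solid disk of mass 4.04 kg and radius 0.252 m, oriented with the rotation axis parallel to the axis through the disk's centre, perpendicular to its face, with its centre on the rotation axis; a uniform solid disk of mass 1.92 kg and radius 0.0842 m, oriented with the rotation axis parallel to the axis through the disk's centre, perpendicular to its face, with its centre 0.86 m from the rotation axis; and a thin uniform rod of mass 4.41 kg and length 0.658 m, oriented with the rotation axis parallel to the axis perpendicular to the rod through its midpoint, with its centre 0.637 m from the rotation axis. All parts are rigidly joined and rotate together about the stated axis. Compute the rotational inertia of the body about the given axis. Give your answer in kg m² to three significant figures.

4.59

Thin ring: I_cm = MR² = (3)(0.415)² = 0.51667 kg m²; centre at d = 0.437 m, so I = I_cm + Md² gives I = 0.51667 + (3)(0.437)² = 1.0896 kg m².
Solid disk: I_cm = (1/2)MR² = (1/2)(4.04)(0.252)² = 0.12828 kg m²; axis through the centre, so I = 0.12828 kg m².
Solid disk: I_cm = (1/2)MR² = (1/2)(1.92)(0.0842)² = 0.0068061 kg m²; centre at d = 0.86 m, so I = I_cm + Md² gives I = 0.0068061 + (1.92)(0.86)² = 1.4268 kg m².
Thin rod: I_cm = (1/12)ML² = (1/12)(4.41)(0.658)² = 0.15911 kg m²; centre at d = 0.637 m, so I = I_cm + Md² gives I = 0.15911 + (4.41)(0.637)² = 1.9486 kg m².
Total I = 1.0896 + 0.12828 + 1.4268 + 1.9486 = 4.5933 kg m².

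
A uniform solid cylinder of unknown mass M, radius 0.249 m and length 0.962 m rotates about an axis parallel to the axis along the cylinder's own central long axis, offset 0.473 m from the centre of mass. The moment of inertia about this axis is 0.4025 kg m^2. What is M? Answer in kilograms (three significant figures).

I = I_cm + Md² = (1/2)MR² + Md² = M·[0.5·(0.249)² + (0.473)²] = M·0.25473.
So M = 0.4025 / 0.25473 = 1.5801 kg.

1.58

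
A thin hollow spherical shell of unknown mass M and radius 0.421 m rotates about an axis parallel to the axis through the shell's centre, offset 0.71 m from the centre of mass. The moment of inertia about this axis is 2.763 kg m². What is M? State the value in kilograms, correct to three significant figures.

4.44

I = I_cm + Md² = (2/3)MR² + Md² = M·[0.666667·(0.421)² + (0.71)²] = M·0.62226.
So M = 2.763 / 0.62226 = 4.4403 kg.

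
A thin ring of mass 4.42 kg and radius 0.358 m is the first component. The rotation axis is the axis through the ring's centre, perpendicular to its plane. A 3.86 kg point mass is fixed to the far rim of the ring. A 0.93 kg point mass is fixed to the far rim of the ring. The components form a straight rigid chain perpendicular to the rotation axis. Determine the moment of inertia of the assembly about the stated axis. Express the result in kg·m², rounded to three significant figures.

1.18

Thin ring: I_cm = MR² = (4.42)(0.358)² = 0.56648 kg·m²; axis through the centre, so I = 0.56648 kg·m².
Point mass: I_cm = 0; centre at d = 0.358 m, so I = I_cm + Md² gives I = 0 + (3.86)(0.358)² = 0.49471 kg·m².
Point mass: I_cm = 0; centre at d = 0.358 m, so I = I_cm + Md² gives I = 0 + (0.93)(0.358)² = 0.11919 kg·m².
Total I = 0.56648 + 0.49471 + 0.11919 = 1.1804 kg·m².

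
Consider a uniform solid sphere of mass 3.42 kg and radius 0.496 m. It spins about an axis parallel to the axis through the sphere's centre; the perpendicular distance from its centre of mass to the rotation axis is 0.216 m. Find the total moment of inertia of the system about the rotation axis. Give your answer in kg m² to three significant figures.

I_cm = (2/5)MR² = (2/5)(3.42)(0.496)² = 0.33655 kg m²; centre at d = 0.216 m, so I = I_cm + Md² gives I = 0.33655 + (3.42)(0.216)² = 0.49611 kg m².

0.496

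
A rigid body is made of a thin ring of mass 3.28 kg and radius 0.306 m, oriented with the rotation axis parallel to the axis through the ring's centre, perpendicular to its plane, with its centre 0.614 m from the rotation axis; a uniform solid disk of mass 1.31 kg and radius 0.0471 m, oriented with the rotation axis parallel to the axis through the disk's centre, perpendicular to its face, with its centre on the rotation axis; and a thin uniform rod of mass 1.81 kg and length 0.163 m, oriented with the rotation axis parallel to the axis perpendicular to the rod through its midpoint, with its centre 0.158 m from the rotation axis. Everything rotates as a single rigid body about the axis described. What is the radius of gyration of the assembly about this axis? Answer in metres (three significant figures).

Thin ring: I_cm = MR² = (3.28)(0.306)² = 0.30713 kg m²; centre at d = 0.614 m, so I = I_cm + Md² gives I = 0.30713 + (3.28)(0.614)² = 1.5437 kg m².
Solid disk: I_cm = (1/2)MR² = (1/2)(1.31)(0.0471)² = 0.0014531 kg m²; axis through the centre, so I = 0.0014531 kg m².
Thin rod: I_cm = (1/12)ML² = (1/12)(1.81)(0.163)² = 0.0040075 kg m²; centre at d = 0.158 m, so I = I_cm + Md² gives I = 0.0040075 + (1.81)(0.158)² = 0.049192 kg m².
Total I = 1.5943 kg m²; total mass M = 6.4 kg.
k = √(I/M) = √(1.5943/6.4) = 0.49911 m.

0.499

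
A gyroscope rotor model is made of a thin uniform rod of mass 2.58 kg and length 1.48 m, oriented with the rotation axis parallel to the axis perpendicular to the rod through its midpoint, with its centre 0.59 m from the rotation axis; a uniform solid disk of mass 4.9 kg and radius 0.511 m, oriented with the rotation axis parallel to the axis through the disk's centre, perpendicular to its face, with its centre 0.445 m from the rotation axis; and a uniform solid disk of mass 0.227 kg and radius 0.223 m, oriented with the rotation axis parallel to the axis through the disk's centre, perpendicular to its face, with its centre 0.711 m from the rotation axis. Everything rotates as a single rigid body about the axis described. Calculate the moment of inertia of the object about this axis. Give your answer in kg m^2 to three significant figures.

Thin rod: I_cm = (1/12)ML² = (1/12)(2.58)(1.48)² = 0.47094 kg m^2; centre at d = 0.59 m, so the parallel axis theorem gives I = 0.47094 + (2.58)(0.59)² = 1.369 kg m^2.
Solid disk: I_cm = (1/2)MR² = (1/2)(4.9)(0.511)² = 0.63975 kg m^2; centre at d = 0.445 m, so the parallel axis theorem gives I = 0.63975 + (4.9)(0.445)² = 1.6101 kg m^2.
Solid disk: I_cm = (1/2)MR² = (1/2)(0.227)(0.223)² = 0.0056442 kg m^2; centre at d = 0.711 m, so the parallel axis theorem gives I = 0.0056442 + (0.227)(0.711)² = 0.1204 kg m^2.
Total I = 1.369 + 1.6101 + 0.1204 = 3.0995 kg m^2.

3.10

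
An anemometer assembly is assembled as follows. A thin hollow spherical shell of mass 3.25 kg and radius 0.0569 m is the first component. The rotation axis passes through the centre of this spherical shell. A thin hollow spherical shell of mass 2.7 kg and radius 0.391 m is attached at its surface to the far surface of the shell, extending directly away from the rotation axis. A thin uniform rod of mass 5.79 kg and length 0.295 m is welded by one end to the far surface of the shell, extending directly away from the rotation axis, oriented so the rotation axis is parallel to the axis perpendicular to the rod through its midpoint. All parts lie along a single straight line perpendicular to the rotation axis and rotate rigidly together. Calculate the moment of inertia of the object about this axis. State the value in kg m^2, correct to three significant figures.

Spherical shell: I_cm = (2/3)MR² = (2/3)(3.25)(0.0569)² = 0.0070148 kg m^2; axis through the centre, so I = 0.0070148 kg m^2.
Spherical shell: I_cm = (2/3)MR² = (2/3)(2.7)(0.391)² = 0.27519 kg m^2; centre at d = 0.0569 + 0.391 = 0.4479 m, so I = I_cm + Md² gives I = 0.27519 + (2.7)(0.4479)² = 0.81684 kg m^2.
Thin rod: I_cm = (1/12)ML² = (1/12)(5.79)(0.295)² = 0.04199 kg m^2; centre at d = 0.0569 + 0.391 + 0.391 + 0.1475 = 0.9864 m, so I = I_cm + Md² gives I = 0.04199 + (5.79)(0.9864)² = 5.6756 kg m^2.
Total I = 0.0070148 + 0.81684 + 5.6756 = 6.4994 kg m^2.

6.50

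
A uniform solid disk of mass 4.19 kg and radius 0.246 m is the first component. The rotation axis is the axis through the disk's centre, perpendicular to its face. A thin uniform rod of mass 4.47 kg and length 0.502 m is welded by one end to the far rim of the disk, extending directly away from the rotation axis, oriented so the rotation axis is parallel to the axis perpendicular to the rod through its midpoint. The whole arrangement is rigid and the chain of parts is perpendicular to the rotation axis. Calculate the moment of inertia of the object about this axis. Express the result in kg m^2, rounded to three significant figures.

1.32

Solid disk: I_cm = (1/2)MR² = (1/2)(4.19)(0.246)² = 0.12678 kg m^2; axis through the centre, so I = 0.12678 kg m^2.
Thin rod: I_cm = (1/12)ML² = (1/12)(4.47)(0.502)² = 0.093871 kg m^2; centre at d = 0.246 + 0.251 = 0.497 m, so the parallel axis theorem gives I = 0.093871 + (4.47)(0.497)² = 1.198 kg m^2.
Total I = 0.12678 + 1.198 = 1.3248 kg m^2.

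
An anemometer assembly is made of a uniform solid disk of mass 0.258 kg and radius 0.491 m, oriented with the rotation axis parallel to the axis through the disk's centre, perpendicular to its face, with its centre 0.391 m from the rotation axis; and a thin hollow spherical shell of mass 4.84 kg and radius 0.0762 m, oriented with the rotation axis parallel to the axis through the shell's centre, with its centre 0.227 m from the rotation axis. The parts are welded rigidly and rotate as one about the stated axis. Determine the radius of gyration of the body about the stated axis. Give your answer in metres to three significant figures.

0.258

Solid disk: I_cm = (1/2)MR² = (1/2)(0.258)(0.491)² = 0.031099 kg m²; centre at d = 0.391 m, so the parallel axis theorem gives I = 0.031099 + (0.258)(0.391)² = 0.070543 kg m².
Spherical shell: I_cm = (2/3)MR² = (2/3)(4.84)(0.0762)² = 0.018735 kg m²; centre at d = 0.227 m, so the parallel axis theorem gives I = 0.018735 + (4.84)(0.227)² = 0.26814 kg m².
Total I = 0.33868 kg m²; total mass M = 5.098 kg.
k = √(I/M) = √(0.33868/5.098) = 0.25775 m.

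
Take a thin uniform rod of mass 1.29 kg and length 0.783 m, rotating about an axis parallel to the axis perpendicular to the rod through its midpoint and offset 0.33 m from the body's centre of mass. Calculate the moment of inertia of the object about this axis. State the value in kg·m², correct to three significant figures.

I_cm = (1/12)ML² = (1/12)(1.29)(0.783)² = 0.065907 kg·m²; centre at d = 0.33 m, so the parallel axis theorem gives I = 0.065907 + (1.29)(0.33)² = 0.20639 kg·m².

0.206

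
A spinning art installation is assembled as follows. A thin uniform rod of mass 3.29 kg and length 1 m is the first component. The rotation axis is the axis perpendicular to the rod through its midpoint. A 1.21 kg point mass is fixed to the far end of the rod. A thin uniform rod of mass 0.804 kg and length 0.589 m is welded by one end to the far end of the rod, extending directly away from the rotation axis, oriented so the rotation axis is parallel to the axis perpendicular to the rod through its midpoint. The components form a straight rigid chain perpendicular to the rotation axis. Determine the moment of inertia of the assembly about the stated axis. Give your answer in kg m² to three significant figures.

Thin rod: I_cm = (1/12)ML² = (1/12)(3.29)(1)² = 0.27417 kg m²; axis through the centre, so I = 0.27417 kg m².
Point mass: I_cm = 0; centre at d = 0.5 m, so I = I_cm + Md² gives I = 0 + (1.21)(0.5)² = 0.3025 kg m².
Thin rod: I_cm = (1/12)ML² = (1/12)(0.804)(0.589)² = 0.023244 kg m²; centre at d = 0.5 + 0.2945 = 0.7945 m, so I = I_cm + Md² gives I = 0.023244 + (0.804)(0.7945)² = 0.53075 kg m².
Total I = 0.27417 + 0.3025 + 0.53075 = 1.1074 kg m².

1.11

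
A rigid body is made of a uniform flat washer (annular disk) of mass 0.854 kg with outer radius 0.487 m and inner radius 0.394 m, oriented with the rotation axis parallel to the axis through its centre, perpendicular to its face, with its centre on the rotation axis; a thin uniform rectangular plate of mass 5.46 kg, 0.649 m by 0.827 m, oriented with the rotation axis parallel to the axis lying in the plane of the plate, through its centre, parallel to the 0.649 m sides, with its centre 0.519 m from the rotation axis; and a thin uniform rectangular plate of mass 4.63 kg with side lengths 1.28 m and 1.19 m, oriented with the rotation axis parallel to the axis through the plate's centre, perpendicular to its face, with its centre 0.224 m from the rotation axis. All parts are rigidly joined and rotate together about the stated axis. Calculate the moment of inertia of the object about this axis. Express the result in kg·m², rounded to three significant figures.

3.36

Annular disk: I_cm = (1/2)M(R²+r²) = (1/2)(0.854)[(0.487)² + (0.394)²] = 0.16756 kg·m²; axis through the centre, so I = 0.16756 kg·m².
Rectangular plate: I_cm = (1/12)Mb² = (1/12)(5.46)(0.827)² = 0.31119 kg·m²; centre at d = 0.519 m, so I = I_cm + Md² gives I = 0.31119 + (5.46)(0.519)² = 1.7819 kg·m².
Rectangular plate: I_cm = (1/12)M(a²+b²) = (1/12)(4.63)[(1.28)² + (1.19)²] = 1.1785 kg·m²; centre at d = 0.224 m, so I = I_cm + Md² gives I = 1.1785 + (4.63)(0.224)² = 1.4108 kg·m².
Total I = 0.16756 + 1.7819 + 1.4108 = 3.3603 kg·m².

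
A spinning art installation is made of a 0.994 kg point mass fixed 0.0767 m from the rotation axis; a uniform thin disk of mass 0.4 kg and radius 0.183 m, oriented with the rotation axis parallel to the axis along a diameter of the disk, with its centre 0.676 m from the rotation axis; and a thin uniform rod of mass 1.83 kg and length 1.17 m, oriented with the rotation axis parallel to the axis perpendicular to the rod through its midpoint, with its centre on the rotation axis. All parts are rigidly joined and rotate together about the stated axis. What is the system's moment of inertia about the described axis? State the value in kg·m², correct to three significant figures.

0.401

Point mass: I_cm = 0; centre at d = 0.0767 m, so the parallel axis theorem gives I = 0 + (0.994)(0.0767)² = 0.0058476 kg·m².
Thin disk: I_cm = (1/4)MR² = (1/4)(0.4)(0.183)² = 0.0033489 kg·m²; centre at d = 0.676 m, so the parallel axis theorem gives I = 0.0033489 + (0.4)(0.676)² = 0.18614 kg·m².
Thin rod: I_cm = (1/12)ML² = (1/12)(1.83)(1.17)² = 0.20876 kg·m²; axis through the centre, so I = 0.20876 kg·m².
Total I = 0.0058476 + 0.18614 + 0.20876 = 0.40074 kg·m².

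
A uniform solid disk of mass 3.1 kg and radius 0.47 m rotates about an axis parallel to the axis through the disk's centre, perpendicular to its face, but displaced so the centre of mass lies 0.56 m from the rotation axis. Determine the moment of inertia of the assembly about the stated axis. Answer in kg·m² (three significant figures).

1.31

I_cm = (1/2)MR² = (1/2)(3.1)(0.47)² = 0.3424 kg·m²; centre at d = 0.56 m, so the parallel axis theorem gives I = 0.3424 + (3.1)(0.56)² = 1.3146 kg·m².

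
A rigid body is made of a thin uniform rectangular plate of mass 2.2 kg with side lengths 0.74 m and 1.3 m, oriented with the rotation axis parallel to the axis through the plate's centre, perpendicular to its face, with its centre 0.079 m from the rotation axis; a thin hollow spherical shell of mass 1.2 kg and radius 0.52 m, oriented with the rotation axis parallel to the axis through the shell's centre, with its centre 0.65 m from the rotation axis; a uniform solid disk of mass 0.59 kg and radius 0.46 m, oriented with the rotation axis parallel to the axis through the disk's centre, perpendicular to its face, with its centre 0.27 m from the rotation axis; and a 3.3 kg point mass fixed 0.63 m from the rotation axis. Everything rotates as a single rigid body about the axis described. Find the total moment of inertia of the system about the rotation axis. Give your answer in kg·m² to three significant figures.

2.56

Rectangular plate: I_cm = (1/12)M(a²+b²) = (1/12)(2.2)[(0.74)² + (1.3)²] = 0.41023 kg·m²; centre at d = 0.079 m, so I = I_cm + Md² gives I = 0.41023 + (2.2)(0.079)² = 0.42396 kg·m².
Spherical shell: I_cm = (2/3)MR² = (2/3)(1.2)(0.52)² = 0.21632 kg·m²; centre at d = 0.65 m, so I = I_cm + Md² gives I = 0.21632 + (1.2)(0.65)² = 0.72332 kg·m².
Solid disk: I_cm = (1/2)MR² = (1/2)(0.59)(0.46)² = 0.062422 kg·m²; centre at d = 0.27 m, so I = I_cm + Md² gives I = 0.062422 + (0.59)(0.27)² = 0.10543 kg·m².
Point mass: I_cm = 0; centre at d = 0.63 m, so I = I_cm + Md² gives I = 0 + (3.3)(0.63)² = 1.3098 kg·m².
Total I = 0.42396 + 0.72332 + 0.10543 + 1.3098 = 2.5625 kg·m².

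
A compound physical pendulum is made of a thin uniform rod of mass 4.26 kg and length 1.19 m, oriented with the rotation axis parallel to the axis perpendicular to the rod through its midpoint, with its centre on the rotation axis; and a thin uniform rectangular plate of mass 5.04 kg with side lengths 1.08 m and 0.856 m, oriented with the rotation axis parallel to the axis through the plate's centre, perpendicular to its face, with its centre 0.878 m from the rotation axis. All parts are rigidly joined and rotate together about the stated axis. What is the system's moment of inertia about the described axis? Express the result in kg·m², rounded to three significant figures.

5.19

Thin rod: I_cm = (1/12)ML² = (1/12)(4.26)(1.19)² = 0.50272 kg·m²; axis through the centre, so I = 0.50272 kg·m².
Rectangular plate: I_cm = (1/12)M(a²+b²) = (1/12)(5.04)[(1.08)² + (0.856)²] = 0.79764 kg·m²; centre at d = 0.878 m, so the parallel axis theorem gives I = 0.79764 + (5.04)(0.878)² = 4.6829 kg·m².
Total I = 0.50272 + 4.6829 = 5.1856 kg·m².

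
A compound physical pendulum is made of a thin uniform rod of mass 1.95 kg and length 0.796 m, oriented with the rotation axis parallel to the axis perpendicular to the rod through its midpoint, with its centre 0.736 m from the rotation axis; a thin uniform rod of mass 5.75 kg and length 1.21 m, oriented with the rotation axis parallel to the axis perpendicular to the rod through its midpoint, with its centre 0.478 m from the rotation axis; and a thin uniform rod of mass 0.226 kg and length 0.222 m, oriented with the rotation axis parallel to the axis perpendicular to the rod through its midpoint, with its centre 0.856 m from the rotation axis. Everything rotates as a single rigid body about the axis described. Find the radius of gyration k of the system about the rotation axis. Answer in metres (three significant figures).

0.649

Thin rod: I_cm = (1/12)ML² = (1/12)(1.95)(0.796)² = 0.10296 kg m^2; centre at d = 0.736 m, so the parallel axis theorem gives I = 0.10296 + (1.95)(0.736)² = 1.1593 kg m^2.
Thin rod: I_cm = (1/12)ML² = (1/12)(5.75)(1.21)² = 0.70155 kg m^2; centre at d = 0.478 m, so the parallel axis theorem gives I = 0.70155 + (5.75)(0.478)² = 2.0153 kg m^2.
Thin rod: I_cm = (1/12)ML² = (1/12)(0.226)(0.222)² = 0.00092818 kg m^2; centre at d = 0.856 m, so the parallel axis theorem gives I = 0.00092818 + (0.226)(0.856)² = 0.16653 kg m^2.
Total I = 3.3411 kg m^2; total mass M = 7.926 kg.
k = √(I/M) = √(3.3411/7.926) = 0.64926 m.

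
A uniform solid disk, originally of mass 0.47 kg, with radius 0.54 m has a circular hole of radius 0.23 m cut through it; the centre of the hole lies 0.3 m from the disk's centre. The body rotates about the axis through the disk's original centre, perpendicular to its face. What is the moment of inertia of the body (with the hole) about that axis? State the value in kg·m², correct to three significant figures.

0.0586

Unpierced body about its centre: I₀ = (1/2)MR² = (1/2)(0.47)(0.54)² = 0.068526 kg·m².
The removed disk has mass m = M·(r/R)² = (0.47)(0.23/0.54)² = 0.085264 kg (same uniform areal density).
Its moment of inertia about the rotation axis (parallel-axis theorem): I_hole = (1/2)mr² + md² = (1/2)(0.085264)(0.23)² + (0.085264)(0.3)² = 0.009929 kg·m².
Treating the hole as negative mass, I = I₀ − I_hole = 0.068526 − 0.009929 = 0.058597 kg·m².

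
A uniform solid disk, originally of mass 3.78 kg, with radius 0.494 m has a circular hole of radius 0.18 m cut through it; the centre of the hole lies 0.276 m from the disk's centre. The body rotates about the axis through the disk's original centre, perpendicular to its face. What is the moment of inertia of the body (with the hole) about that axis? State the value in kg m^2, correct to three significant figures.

0.415

Unpierced body about its centre: I₀ = (1/2)MR² = (1/2)(3.78)(0.494)² = 0.46123 kg m^2.
The removed disk has mass m = M·(r/R)² = (3.78)(0.18/0.494)² = 0.50186 kg (same uniform areal density).
Its moment of inertia about the rotation axis (parallel-axis theorem): I_hole = (1/2)mr² + md² = (1/2)(0.50186)(0.18)² + (0.50186)(0.276)² = 0.04636 kg m^2.
Treating the hole as negative mass, I = I₀ − I_hole = 0.46123 − 0.04636 = 0.41487 kg m^2.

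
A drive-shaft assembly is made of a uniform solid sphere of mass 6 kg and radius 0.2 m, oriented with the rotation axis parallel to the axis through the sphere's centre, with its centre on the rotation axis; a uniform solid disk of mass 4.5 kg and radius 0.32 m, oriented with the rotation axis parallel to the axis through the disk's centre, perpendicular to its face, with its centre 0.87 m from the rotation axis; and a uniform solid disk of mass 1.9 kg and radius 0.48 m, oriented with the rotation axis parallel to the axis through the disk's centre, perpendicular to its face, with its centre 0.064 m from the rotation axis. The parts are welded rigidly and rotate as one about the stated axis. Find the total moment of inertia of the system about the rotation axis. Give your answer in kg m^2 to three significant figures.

Solid sphere: I_cm = (2/5)MR² = (2/5)(6)(0.2)² = 0.096 kg m^2; axis through the centre, so I = 0.096 kg m^2.
Solid disk: I_cm = (1/2)MR² = (1/2)(4.5)(0.32)² = 0.2304 kg m^2; centre at d = 0.87 m, so the parallel axis theorem gives I = 0.2304 + (4.5)(0.87)² = 3.6364 kg m^2.
Solid disk: I_cm = (1/2)MR² = (1/2)(1.9)(0.48)² = 0.21888 kg m^2; centre at d = 0.064 m, so the parallel axis theorem gives I = 0.21888 + (1.9)(0.064)² = 0.22666 kg m^2.
Total I = 0.096 + 3.6364 + 0.22666 = 3.9591 kg m^2.

3.96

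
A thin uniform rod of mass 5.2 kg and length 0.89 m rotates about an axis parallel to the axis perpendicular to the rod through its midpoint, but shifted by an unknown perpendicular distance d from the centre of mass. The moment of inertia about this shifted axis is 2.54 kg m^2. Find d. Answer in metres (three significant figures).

About the centre-of-mass axis, I_cm = (1/12)ML² = (1/12)(5.2)(0.89)² = 0.34324 kg m^2.
Parallel axis theorem: I = I_cm + Md², so Md² = 2.54 − 0.34324 = 2.1968 kg m^2.
d = √(2.1968 / 5.2) = 0.64996 m.

0.650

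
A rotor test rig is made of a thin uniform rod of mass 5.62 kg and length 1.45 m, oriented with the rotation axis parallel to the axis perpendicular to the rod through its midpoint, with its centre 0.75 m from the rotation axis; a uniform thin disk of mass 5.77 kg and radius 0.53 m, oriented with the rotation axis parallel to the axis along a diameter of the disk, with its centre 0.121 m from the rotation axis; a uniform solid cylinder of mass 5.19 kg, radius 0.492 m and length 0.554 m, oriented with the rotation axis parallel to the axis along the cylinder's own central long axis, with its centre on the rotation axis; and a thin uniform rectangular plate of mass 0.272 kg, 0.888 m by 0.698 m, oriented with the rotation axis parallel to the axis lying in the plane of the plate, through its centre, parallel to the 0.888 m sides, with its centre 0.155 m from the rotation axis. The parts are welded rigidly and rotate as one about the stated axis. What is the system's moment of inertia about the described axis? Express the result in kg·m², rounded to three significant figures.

Thin rod: I_cm = (1/12)ML² = (1/12)(5.62)(1.45)² = 0.98467 kg·m²; centre at d = 0.75 m, so the parallel axis theorem gives I = 0.98467 + (5.62)(0.75)² = 4.1459 kg·m².
Thin disk: I_cm = (1/4)MR² = (1/4)(5.77)(0.53)² = 0.4052 kg·m²; centre at d = 0.121 m, so the parallel axis theorem gives I = 0.4052 + (5.77)(0.121)² = 0.48968 kg·m².
Solid cylinder: I_cm = (1/2)MR² = (1/2)(5.19)(0.492)² = 0.62816 kg·m²; axis through the centre, so I = 0.62816 kg·m².
Rectangular plate: I_cm = (1/12)Mb² = (1/12)(0.272)(0.698)² = 0.011043 kg·m²; centre at d = 0.155 m, so the parallel axis theorem gives I = 0.011043 + (0.272)(0.155)² = 0.017578 kg·m².
Total I = 4.1459 + 0.48968 + 0.62816 + 0.017578 = 5.2813 kg·m².

5.28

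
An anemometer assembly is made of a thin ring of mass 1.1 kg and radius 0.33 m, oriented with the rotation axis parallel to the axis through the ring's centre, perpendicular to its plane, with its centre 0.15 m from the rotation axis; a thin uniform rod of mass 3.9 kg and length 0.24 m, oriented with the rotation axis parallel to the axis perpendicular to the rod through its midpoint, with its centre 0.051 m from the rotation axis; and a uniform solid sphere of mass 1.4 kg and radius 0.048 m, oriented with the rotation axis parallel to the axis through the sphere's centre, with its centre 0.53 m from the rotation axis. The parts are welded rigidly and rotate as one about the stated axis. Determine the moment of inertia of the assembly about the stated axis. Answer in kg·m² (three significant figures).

Thin ring: I_cm = MR² = (1.1)(0.33)² = 0.11979 kg·m²; centre at d = 0.15 m, so the parallel axis theorem gives I = 0.11979 + (1.1)(0.15)² = 0.14454 kg·m².
Thin rod: I_cm = (1/12)ML² = (1/12)(3.9)(0.24)² = 0.01872 kg·m²; centre at d = 0.051 m, so the parallel axis theorem gives I = 0.01872 + (3.9)(0.051)² = 0.028864 kg·m².
Solid sphere: I_cm = (2/5)MR² = (2/5)(1.4)(0.048)² = 0.0012902 kg·m²; centre at d = 0.53 m, so the parallel axis theorem gives I = 0.0012902 + (1.4)(0.53)² = 0.39455 kg·m².
Total I = 0.14454 + 0.028864 + 0.39455 = 0.56795 kg·m².

0.568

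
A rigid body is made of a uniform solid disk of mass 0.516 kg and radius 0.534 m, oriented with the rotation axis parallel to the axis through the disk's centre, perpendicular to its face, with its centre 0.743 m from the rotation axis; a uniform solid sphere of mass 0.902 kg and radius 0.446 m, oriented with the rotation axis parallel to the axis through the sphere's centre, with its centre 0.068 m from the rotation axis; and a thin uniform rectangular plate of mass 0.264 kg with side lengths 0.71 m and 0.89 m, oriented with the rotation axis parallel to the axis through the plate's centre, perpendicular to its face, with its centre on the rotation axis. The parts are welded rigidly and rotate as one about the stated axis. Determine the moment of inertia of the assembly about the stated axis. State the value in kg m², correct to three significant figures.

0.463

Solid disk: I_cm = (1/2)MR² = (1/2)(0.516)(0.534)² = 0.07357 kg m²; centre at d = 0.743 m, so I = I_cm + Md² gives I = 0.07357 + (0.516)(0.743)² = 0.35843 kg m².
Solid sphere: I_cm = (2/5)MR² = (2/5)(0.902)(0.446)² = 0.071769 kg m²; centre at d = 0.068 m, so I = I_cm + Md² gives I = 0.071769 + (0.902)(0.068)² = 0.07594 kg m².
Rectangular plate: I_cm = (1/12)M(a²+b²) = (1/12)(0.264)[(0.71)² + (0.89)²] = 0.028516 kg m²; axis through the centre, so I = 0.028516 kg m².
Total I = 0.35843 + 0.07594 + 0.028516 = 0.46288 kg m².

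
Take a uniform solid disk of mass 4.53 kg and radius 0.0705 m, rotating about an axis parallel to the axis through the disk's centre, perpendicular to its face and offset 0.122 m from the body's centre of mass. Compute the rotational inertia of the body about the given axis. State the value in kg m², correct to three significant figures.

I_cm = (1/2)MR² = (1/2)(4.53)(0.0705)² = 0.011258 kg m²; centre at d = 0.122 m, so I = I_cm + Md² gives I = 0.011258 + (4.53)(0.122)² = 0.078682 kg m².

0.0787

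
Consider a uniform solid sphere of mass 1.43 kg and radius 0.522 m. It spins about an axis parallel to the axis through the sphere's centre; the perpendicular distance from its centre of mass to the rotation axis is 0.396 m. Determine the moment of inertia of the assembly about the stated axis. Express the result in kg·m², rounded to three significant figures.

I_cm = (2/5)MR² = (2/5)(1.43)(0.522)² = 0.15586 kg·m²; centre at d = 0.396 m, so the parallel axis theorem gives I = 0.15586 + (1.43)(0.396)² = 0.38011 kg·m².

0.380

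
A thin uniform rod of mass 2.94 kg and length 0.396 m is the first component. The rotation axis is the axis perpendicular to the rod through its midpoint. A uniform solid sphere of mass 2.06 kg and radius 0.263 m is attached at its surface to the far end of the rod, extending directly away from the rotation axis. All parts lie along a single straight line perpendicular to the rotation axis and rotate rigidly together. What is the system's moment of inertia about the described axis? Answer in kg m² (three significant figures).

0.533

Thin rod: I_cm = (1/12)ML² = (1/12)(2.94)(0.396)² = 0.03842 kg m²; axis through the centre, so I = 0.03842 kg m².
Solid sphere: I_cm = (2/5)MR² = (2/5)(2.06)(0.263)² = 0.056995 kg m²; centre at d = 0.198 + 0.263 = 0.461 m, so I = I_cm + Md² gives I = 0.056995 + (2.06)(0.461)² = 0.49479 kg m².
Total I = 0.03842 + 0.49479 = 0.53321 kg m².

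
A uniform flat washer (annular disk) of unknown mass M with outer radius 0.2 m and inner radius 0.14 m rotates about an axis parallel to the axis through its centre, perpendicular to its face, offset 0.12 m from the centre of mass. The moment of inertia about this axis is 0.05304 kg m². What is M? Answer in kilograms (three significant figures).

I = I_cm + Md² = (1/2)M(R²+r²) + Md² = M·[0.5·[(0.2)² + (0.14)²] + (0.12)²] = M·0.0442.
So M = 0.05304 / 0.0442 = 1.2 kg.

1.20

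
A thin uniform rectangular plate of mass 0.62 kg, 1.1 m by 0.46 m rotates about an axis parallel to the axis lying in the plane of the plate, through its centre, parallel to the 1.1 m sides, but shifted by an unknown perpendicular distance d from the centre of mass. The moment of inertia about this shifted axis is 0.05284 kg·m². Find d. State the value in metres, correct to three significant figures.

About the centre-of-mass axis, I_cm = (1/12)Mb² = (1/12)(0.62)(0.46)² = 0.010933 kg·m².
Parallel axis theorem: I = I_cm + Md², so Md² = 0.05284 − 0.010933 = 0.041907 kg·m².
d = √(0.041907 / 0.62) = 0.25999 m.

0.260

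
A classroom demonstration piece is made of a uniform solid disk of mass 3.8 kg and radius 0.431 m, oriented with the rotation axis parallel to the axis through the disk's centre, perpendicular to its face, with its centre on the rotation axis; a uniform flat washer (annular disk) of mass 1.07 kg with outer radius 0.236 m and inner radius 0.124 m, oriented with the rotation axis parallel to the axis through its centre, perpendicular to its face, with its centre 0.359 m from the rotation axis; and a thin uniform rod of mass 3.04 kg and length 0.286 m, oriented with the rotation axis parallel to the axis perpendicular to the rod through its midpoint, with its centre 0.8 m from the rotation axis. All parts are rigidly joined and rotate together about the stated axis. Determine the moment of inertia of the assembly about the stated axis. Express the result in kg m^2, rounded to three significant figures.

2.50

Solid disk: I_cm = (1/2)MR² = (1/2)(3.8)(0.431)² = 0.35295 kg m^2; axis through the centre, so I = 0.35295 kg m^2.
Annular disk: I_cm = (1/2)M(R²+r²) = (1/2)(1.07)[(0.236)² + (0.124)²] = 0.038024 kg m^2; centre at d = 0.359 m, so the parallel axis theorem gives I = 0.038024 + (1.07)(0.359)² = 0.17593 kg m^2.
Thin rod: I_cm = (1/12)ML² = (1/12)(3.04)(0.286)² = 0.020722 kg m^2; centre at d = 0.8 m, so the parallel axis theorem gives I = 0.020722 + (3.04)(0.8)² = 1.9663 kg m^2.
Total I = 0.35295 + 0.17593 + 1.9663 = 2.4952 kg m^2.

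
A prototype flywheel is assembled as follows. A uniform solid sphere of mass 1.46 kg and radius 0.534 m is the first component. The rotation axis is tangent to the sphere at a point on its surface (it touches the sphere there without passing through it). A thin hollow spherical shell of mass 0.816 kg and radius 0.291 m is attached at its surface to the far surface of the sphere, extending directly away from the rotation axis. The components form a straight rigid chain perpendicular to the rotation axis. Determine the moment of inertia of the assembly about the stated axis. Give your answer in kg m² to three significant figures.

Solid sphere: I_cm = (2/5)MR² = (2/5)(1.46)(0.534)² = 0.16653 kg m²; centre at d = 0.534 m, so I = I_cm + Md² gives I = 0.16653 + (1.46)(0.534)² = 0.58286 kg m².
Spherical shell: I_cm = (2/3)MR² = (2/3)(0.816)(0.291)² = 0.046066 kg m²; centre at d = 0.534 + 0.534 + 0.291 = 1.359 m, so I = I_cm + Md² gives I = 0.046066 + (0.816)(1.359)² = 1.5531 kg m².
Total I = 0.58286 + 1.5531 = 2.136 kg m².

2.14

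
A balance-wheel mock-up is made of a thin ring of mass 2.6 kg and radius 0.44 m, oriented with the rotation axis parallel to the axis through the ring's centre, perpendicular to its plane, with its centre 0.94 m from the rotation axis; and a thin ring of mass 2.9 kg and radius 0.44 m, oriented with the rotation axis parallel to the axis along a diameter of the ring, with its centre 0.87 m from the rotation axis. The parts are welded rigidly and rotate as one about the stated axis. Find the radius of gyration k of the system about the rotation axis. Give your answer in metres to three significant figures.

Thin ring: I_cm = MR² = (2.6)(0.44)² = 0.50336 kg·m²; centre at d = 0.94 m, so the parallel axis theorem gives I = 0.50336 + (2.6)(0.94)² = 2.8007 kg·m².
Thin ring: I_cm = (1/2)MR² = (1/2)(2.9)(0.44)² = 0.28072 kg·m²; centre at d = 0.87 m, so the parallel axis theorem gives I = 0.28072 + (2.9)(0.87)² = 2.4757 kg·m².
Total I = 5.2765 kg·m²; total mass M = 5.5 kg.
k = √(I/M) = √(5.2765/5.5) = 0.97947 m.

0.979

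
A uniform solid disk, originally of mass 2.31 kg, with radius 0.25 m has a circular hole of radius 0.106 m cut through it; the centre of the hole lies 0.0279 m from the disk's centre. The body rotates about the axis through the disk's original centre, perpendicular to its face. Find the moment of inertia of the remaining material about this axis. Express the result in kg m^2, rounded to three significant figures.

0.0695

Unpierced body about its centre: I₀ = (1/2)MR² = (1/2)(2.31)(0.25)² = 0.072188 kg m^2.
The removed disk has mass m = M·(r/R)² = (2.31)(0.106/0.25)² = 0.41528 kg (same uniform areal density).
Its moment of inertia about the rotation axis (parallel-axis theorem): I_hole = (1/2)mr² + md² = (1/2)(0.41528)(0.106)² + (0.41528)(0.0279)² = 0.0026563 kg m^2.
Treating the hole as negative mass, I = I₀ − I_hole = 0.072188 − 0.0026563 = 0.069531 kg m^2.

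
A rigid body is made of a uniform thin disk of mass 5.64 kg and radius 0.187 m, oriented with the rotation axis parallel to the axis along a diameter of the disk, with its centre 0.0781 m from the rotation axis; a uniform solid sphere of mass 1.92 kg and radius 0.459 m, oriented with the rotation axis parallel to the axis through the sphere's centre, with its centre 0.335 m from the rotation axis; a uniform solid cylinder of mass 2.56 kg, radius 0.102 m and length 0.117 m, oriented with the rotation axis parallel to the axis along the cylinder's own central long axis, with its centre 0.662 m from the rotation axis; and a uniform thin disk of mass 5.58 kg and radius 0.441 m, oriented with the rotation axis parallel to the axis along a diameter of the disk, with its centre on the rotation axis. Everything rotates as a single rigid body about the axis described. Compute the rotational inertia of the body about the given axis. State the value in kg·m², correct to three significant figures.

1.87

Thin disk: I_cm = (1/4)MR² = (1/4)(5.64)(0.187)² = 0.049306 kg·m²; centre at d = 0.0781 m, so the parallel axis theorem gives I = 0.049306 + (5.64)(0.0781)² = 0.083708 kg·m².
Solid sphere: I_cm = (2/5)MR² = (2/5)(1.92)(0.459)² = 0.1618 kg·m²; centre at d = 0.335 m, so the parallel axis theorem gives I = 0.1618 + (1.92)(0.335)² = 0.37728 kg·m².
Solid cylinder: I_cm = (1/2)MR² = (1/2)(2.56)(0.102)² = 0.013317 kg·m²; centre at d = 0.662 m, so the parallel axis theorem gives I = 0.013317 + (2.56)(0.662)² = 1.1352 kg·m².
Thin disk: I_cm = (1/4)MR² = (1/4)(5.58)(0.441)² = 0.2713 kg·m²; axis through the centre, so I = 0.2713 kg·m².
Total I = 0.083708 + 0.37728 + 1.1352 + 0.2713 = 1.8675 kg·m².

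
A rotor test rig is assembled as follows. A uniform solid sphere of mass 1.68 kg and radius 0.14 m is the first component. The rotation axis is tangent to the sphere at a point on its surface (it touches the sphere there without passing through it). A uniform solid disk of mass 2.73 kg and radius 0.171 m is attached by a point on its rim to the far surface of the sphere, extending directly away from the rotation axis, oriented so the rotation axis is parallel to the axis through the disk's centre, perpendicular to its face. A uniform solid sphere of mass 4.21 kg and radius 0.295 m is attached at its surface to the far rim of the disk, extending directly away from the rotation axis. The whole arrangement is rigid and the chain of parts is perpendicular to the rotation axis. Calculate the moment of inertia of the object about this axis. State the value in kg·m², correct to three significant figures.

4.33

Solid sphere: I_cm = (2/5)MR² = (2/5)(1.68)(0.14)² = 0.013171 kg·m²; centre at d = 0.14 m, so the parallel axis theorem gives I = 0.013171 + (1.68)(0.14)² = 0.046099 kg·m².
Solid disk: I_cm = (1/2)MR² = (1/2)(2.73)(0.171)² = 0.039914 kg·m²; centre at d = 0.14 + 0.14 + 0.171 = 0.451 m, so the parallel axis theorem gives I = 0.039914 + (2.73)(0.451)² = 0.5952 kg·m².
Solid sphere: I_cm = (2/5)MR² = (2/5)(4.21)(0.295)² = 0.14655 kg·m²; centre at d = 0.14 + 0.14 + 0.171 + 0.171 + 0.295 = 0.917 m, so the parallel axis theorem gives I = 0.14655 + (4.21)(0.917)² = 3.6867 kg·m².
Total I = 0.046099 + 0.5952 + 3.6867 = 4.328 kg·m².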